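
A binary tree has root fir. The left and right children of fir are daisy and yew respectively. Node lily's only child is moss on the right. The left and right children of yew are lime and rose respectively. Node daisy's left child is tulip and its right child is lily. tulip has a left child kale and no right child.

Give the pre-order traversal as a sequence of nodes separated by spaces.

fir daisy tulip kale lily moss yew lime rose

Pre-order visits the node, then its left subtree, then its right subtree.
Visit fir.
At fir: go left to daisy.
  Visit daisy.
  At daisy: go left to tulip.
    Visit tulip.
    At tulip: go left to kale.
      kale is a leaf — visit kale.
    At tulip: no right child.
  At daisy: go right to lily.
    Visit lily.
    At lily: no left child.
    At lily: go right to moss.
      moss is a leaf — visit moss.
At fir: go right to yew.
  Visit yew.
  At yew: go left to lime.
    lime is a leaf — visit lime.
  At yew: go right to rose.
    rose is a leaf — visit rose.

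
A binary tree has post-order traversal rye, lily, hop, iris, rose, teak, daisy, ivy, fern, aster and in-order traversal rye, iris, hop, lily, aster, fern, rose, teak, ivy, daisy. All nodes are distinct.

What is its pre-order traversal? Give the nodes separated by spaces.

aster iris rye hop lily fern ivy teak rose daisy

The last element of post-order is the root; it splits in-order into left and right subtrees.
Root aster: left subtree has 4 nodes {rye, iris, hop, lily}, right has 5 {fern, rose, teak, ivy, daisy}.
  Root iris: left subtree has 1 node {rye}, right has 2 {hop, lily}.
    Root hop: left subtree has 0 nodes { }, right has 1 {lily}.
  Root fern: left subtree has 0 nodes { }, right has 4 {rose, teak, ivy, daisy}.
    Root ivy: left subtree has 2 nodes {rose, teak}, right has 1 {daisy}.
      Root teak: left subtree has 1 node {rose}, right has 0 { }.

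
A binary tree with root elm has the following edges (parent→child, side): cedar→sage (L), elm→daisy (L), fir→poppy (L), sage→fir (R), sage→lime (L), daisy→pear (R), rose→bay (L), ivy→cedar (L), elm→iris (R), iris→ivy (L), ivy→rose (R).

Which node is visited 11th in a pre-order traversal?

rose

Pre-order visits the node, then its left subtree, then its right subtree.
Visit elm.
At elm: go left to daisy.
  Visit daisy.
  At daisy: no left child.
  At daisy: go right to pear.
    pear is a leaf — visit pear.
At elm: go right to iris.
  Visit iris.
  At iris: go left to ivy.
    Visit ivy.
    At ivy: go left to cedar.
      Visit cedar.
      At cedar: go left to sage.
        Visit sage.
        At sage: go left to lime.
          lime is a leaf — visit lime.
        At sage: go right to fir.
          Visit fir.
          At fir: go left to poppy.
            poppy is a leaf — visit poppy.
          At fir: no right child.
      At cedar: no right child.
    At ivy: go right to rose.
      Visit rose.
      At rose: go left to bay.
        bay is a leaf — visit bay.
      At rose: no right child.
  At iris: no right child.
Full pre-order sequence: elm, daisy, pear, iris, ivy, cedar, sage, lime, fir, poppy, rose, bay.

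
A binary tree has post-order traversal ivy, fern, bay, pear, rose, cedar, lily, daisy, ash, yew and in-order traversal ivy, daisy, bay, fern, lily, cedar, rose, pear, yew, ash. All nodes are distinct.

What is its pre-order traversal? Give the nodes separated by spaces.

The last element of post-order is the root; it splits in-order into left and right subtrees.
Root yew: left subtree has 8 nodes {ivy, daisy, bay, fern, lily, cedar, rose, pear}, right has 1 {ash}.
  Root daisy: left subtree has 1 node {ivy}, right has 6 {bay, fern, lily, cedar, rose, pear}.
    Root lily: left subtree has 2 nodes {bay, fern}, right has 3 {cedar, rose, pear}.
      Root bay: left subtree has 0 nodes { }, right has 1 {fern}.
      Root cedar: left subtree has 0 nodes { }, right has 2 {rose, pear}.
        Root rose: left subtree has 0 nodes { }, right has 1 {pear}.

yew daisy ivy lily bay fern cedar rose pear ash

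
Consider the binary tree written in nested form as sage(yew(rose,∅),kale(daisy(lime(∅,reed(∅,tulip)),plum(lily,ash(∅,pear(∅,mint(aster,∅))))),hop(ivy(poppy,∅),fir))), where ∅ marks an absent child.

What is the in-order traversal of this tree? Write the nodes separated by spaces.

In-order visits the left subtree, then the node, then the right subtree.
At sage: go left to yew.
  At yew: go left to rose.
    rose is a leaf — visit rose.
  Visit yew.
  At yew: no right child.
Visit sage.
At sage: go right to kale.
  At kale: go left to daisy.
    At daisy: go left to lime.
      At lime: no left child.
      Visit lime.
      At lime: go right to reed.
        At reed: no left child.
        Visit reed.
        At reed: go right to tulip.
          tulip is a leaf — visit tulip.
    Visit daisy.
    At daisy: go right to plum.
      At plum: go left to lily.
        lily is a leaf — visit lily.
      Visit plum.
      At plum: go right to ash.
        At ash: no left child.
        Visit ash.
        At ash: go right to pear.
          At pear: no left child.
          Visit pear.
          At pear: go right to mint.
            At mint: go left to aster.
              aster is a leaf — visit aster.
            Visit mint.
            At mint: no right child.
  Visit kale.
  At kale: go right to hop.
    At hop: go left to ivy.
      At ivy: go left to poppy.
        poppy is a leaf — visit poppy.
      Visit ivy.
      At ivy: no right child.
    Visit hop.
    At hop: go right to fir.
      fir is a leaf — visit fir.

rose yew sage lime reed tulip daisy lily plum ash pear aster mint kale poppy ivy hop fir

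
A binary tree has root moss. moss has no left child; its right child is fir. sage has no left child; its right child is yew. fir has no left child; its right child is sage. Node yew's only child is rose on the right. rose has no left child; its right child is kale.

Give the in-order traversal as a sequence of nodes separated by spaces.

In-order visits the left subtree, then the node, then the right subtree.
At moss: no left child.
Visit moss.
At moss: go right to fir.
  At fir: no left child.
  Visit fir.
  At fir: go right to sage.
    At sage: no left child.
    Visit sage.
    At sage: go right to yew.
      At yew: no left child.
      Visit yew.
      At yew: go right to rose.
        At rose: no left child.
        Visit rose.
        At rose: go right to kale.
          kale is a leaf — visit kale.

moss fir sage yew rose kale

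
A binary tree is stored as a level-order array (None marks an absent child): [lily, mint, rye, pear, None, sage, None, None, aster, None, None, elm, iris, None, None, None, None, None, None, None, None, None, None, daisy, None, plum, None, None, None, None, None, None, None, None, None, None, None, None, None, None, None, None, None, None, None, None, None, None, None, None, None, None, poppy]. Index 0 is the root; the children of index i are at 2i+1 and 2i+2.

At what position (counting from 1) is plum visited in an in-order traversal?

In-order visits the left subtree, then the node, then the right subtree.
At lily: go left to mint.
  At mint: go left to pear.
    At pear: no left child.
    Visit pear.
    At pear: go right to aster.
      aster is a leaf — visit aster.
  Visit mint.
  At mint: no right child.
Visit lily.
At lily: go right to rye.
  At rye: go left to sage.
    At sage: go left to elm.
      At elm: go left to daisy.
        daisy is a leaf — visit daisy.
      Visit elm.
      At elm: no right child.
    Visit sage.
    At sage: go right to iris.
      At iris: go left to plum.
        At plum: no left child.
        Visit plum.
        At plum: go right to poppy.
          poppy is a leaf — visit poppy.
      Visit iris.
      At iris: no right child.
  Visit rye.
  At rye: no right child.
Full in-order sequence: pear, aster, mint, lily, daisy, elm, sage, plum, poppy, iris, rye.

8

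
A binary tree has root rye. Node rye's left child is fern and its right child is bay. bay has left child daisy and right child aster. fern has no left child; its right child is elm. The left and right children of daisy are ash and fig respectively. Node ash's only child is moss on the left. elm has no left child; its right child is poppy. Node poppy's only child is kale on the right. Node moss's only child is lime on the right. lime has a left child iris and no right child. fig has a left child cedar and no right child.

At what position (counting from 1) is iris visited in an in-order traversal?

7

In-order visits the left subtree, then the node, then the right subtree.
At rye: go left to fern.
  At fern: no left child.
  Visit fern.
  At fern: go right to elm.
    At elm: no left child.
    Visit elm.
    At elm: go right to poppy.
      At poppy: no left child.
      Visit poppy.
      At poppy: go right to kale.
        kale is a leaf — visit kale.
Visit rye.
At rye: go right to bay.
  At bay: go left to daisy.
    At daisy: go left to ash.
      At ash: go left to moss.
        At moss: no left child.
        Visit moss.
        At moss: go right to lime.
          At lime: go left to iris.
            iris is a leaf — visit iris.
          Visit lime.
          At lime: no right child.
      Visit ash.
      At ash: no right child.
    Visit daisy.
    At daisy: go right to fig.
      At fig: go left to cedar.
        cedar is a leaf — visit cedar.
      Visit fig.
      At fig: no right child.
  Visit bay.
  At bay: go right to aster.
    aster is a leaf — visit aster.
Full in-order sequence: fern, elm, poppy, kale, rye, moss, iris, lime, ash, daisy, cedar, fig, bay, aster.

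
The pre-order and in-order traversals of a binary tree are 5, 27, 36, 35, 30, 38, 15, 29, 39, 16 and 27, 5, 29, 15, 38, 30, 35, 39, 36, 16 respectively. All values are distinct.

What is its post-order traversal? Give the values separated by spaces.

The first element of pre-order is the root; it splits in-order into left and right subtrees.
Root 5: left subtree has 1 node {27}, right has 8 {29, 15, 38, 30, 35, 39, 36, 16}.
  Root 36: left subtree has 6 nodes {29, 15, 38, 30, 35, 39}, right has 1 {16}.
    Root 35: left subtree has 4 nodes {29, 15, 38, 30}, right has 1 {39}.
      Root 30: left subtree has 3 nodes {29, 15, 38}, right has 0 { }.
        Root 38: left subtree has 2 nodes {29, 15}, right has 0 { }.
          Root 15: left subtree has 1 node {29}, right has 0 { }.

27 29 15 38 30 39 35 16 36 5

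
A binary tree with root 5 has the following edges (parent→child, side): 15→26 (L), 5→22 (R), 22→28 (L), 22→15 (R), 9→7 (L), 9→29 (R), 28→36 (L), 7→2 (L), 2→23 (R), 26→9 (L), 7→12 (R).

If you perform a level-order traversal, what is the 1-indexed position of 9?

7

Level-order visits nodes level by level from the root, left to right within each level.
Level 0: 5
Level 1: 22
Level 2: 28, 15
Level 3: 36, 26
Level 4: 9
Level 5: 7, 29
Level 6: 2, 12
Level 7: 23
Full level-order sequence: 5, 22, 28, 15, 36, 26, 9, 7, 29, 2, 12, 23.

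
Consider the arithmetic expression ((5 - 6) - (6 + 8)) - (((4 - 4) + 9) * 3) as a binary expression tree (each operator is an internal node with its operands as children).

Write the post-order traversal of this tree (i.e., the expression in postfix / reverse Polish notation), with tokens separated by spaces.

5 6 - 6 8 + - 4 4 - 9 + 3 * -

Post-order on an expression tree gives postfix notation: for each operator, emit left operand, right operand, then the operator.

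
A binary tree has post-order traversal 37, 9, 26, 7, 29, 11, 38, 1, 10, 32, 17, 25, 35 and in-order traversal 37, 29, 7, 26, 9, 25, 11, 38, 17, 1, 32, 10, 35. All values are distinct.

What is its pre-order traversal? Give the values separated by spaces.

35 25 29 37 7 26 9 17 38 11 32 1 10

The last element of post-order is the root; it splits in-order into left and right subtrees.
Root 35: left subtree has 12 nodes {37, 29, 7, 26, 9, 25, 11, 38, 17, 1, 32, 10}, right has 0 { }.
  Root 25: left subtree has 5 nodes {37, 29, 7, 26, 9}, right has 6 {11, 38, 17, 1, 32, 10}.
    Root 29: left subtree has 1 node {37}, right has 3 {7, 26, 9}.
      Root 7: left subtree has 0 nodes { }, right has 2 {26, 9}.
        Root 26: left subtree has 0 nodes { }, right has 1 {9}.
    Root 17: left subtree has 2 nodes {11, 38}, right has 3 {1, 32, 10}.
      Root 38: left subtree has 1 node {11}, right has 0 { }.
      Root 32: left subtree has 1 node {1}, right has 1 {10}.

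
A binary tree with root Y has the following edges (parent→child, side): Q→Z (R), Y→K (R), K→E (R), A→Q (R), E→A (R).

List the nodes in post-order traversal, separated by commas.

Post-order visits the left subtree, then the right subtree, then the node.
At Y: no left child.
At Y: go right to K.
  At K: no left child.
  At K: go right to E.
    At E: no left child.
    At E: go right to A.
      At A: no left child.
      At A: go right to Q.
        At Q: no left child.
        At Q: go right to Z.
          Z is a leaf — visit Z.
        Visit Q.
      Visit A.
    Visit E.
  Visit K.
Visit Y.

Z, Q, A, E, K, Y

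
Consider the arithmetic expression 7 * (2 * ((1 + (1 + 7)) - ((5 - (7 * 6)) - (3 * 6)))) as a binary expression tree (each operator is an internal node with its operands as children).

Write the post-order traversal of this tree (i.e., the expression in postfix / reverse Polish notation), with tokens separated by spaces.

7 2 1 1 7 + + 5 7 6 * - 3 6 * - - * *

Post-order on an expression tree gives postfix notation: for each operator, emit left operand, right operand, then the operator.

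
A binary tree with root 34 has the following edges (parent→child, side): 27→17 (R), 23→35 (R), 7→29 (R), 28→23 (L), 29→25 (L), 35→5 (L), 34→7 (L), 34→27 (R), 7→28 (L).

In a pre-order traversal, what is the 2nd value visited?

7

Pre-order visits the node, then its left subtree, then its right subtree.
Visit 34.
At 34: go left to 7.
  Visit 7.
  At 7: go left to 28.
    Visit 28.
    At 28: go left to 23.
      Visit 23.
      At 23: no left child.
      At 23: go right to 35.
        Visit 35.
        At 35: go left to 5.
          5 is a leaf — visit 5.
        At 35: no right child.
    At 28: no right child.
  At 7: go right to 29.
    Visit 29.
    At 29: go left to 25.
      25 is a leaf — visit 25.
    At 29: no right child.
At 34: go right to 27.
  Visit 27.
  At 27: no left child.
  At 27: go right to 17.
    17 is a leaf — visit 17.
Full pre-order sequence: 34, 7, 28, 23, 35, 5, 29, 25, 27, 17.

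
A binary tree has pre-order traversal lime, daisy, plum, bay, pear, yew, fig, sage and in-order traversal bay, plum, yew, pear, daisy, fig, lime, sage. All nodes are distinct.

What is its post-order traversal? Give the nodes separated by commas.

The first element of pre-order is the root; it splits in-order into left and right subtrees.
Root lime: left subtree has 6 nodes {bay, plum, yew, pear, daisy, fig}, right has 1 {sage}.
  Root daisy: left subtree has 4 nodes {bay, plum, yew, pear}, right has 1 {fig}.
    Root plum: left subtree has 1 node {bay}, right has 2 {yew, pear}.
      Root pear: left subtree has 1 node {yew}, right has 0 { }.

bay, yew, pear, plum, fig, daisy, sage, lime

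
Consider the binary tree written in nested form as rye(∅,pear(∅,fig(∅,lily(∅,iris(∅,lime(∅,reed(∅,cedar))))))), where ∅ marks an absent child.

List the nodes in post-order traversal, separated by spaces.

Post-order visits the left subtree, then the right subtree, then the node.
At rye: no left child.
At rye: go right to pear.
  At pear: no left child.
  At pear: go right to fig.
    At fig: no left child.
    At fig: go right to lily.
      At lily: no left child.
      At lily: go right to iris.
        At iris: no left child.
        At iris: go right to lime.
          At lime: no left child.
          At lime: go right to reed.
            At reed: no left child.
            At reed: go right to cedar.
              cedar is a leaf — visit cedar.
            Visit reed.
          Visit lime.
        Visit iris.
      Visit lily.
    Visit fig.
  Visit pear.
Visit rye.

cedar reed lime iris lily fig pear rye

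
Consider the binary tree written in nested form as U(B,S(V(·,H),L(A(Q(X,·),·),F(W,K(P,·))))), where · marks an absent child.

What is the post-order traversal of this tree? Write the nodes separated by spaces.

B H V X Q A W P K F L S U

Post-order visits the left subtree, then the right subtree, then the node.
At U: go left to B.
  B is a leaf — visit B.
At U: go right to S.
  At S: go left to V.
    At V: no left child.
    At V: go right to H.
      H is a leaf — visit H.
    Visit V.
  At S: go right to L.
    At L: go left to A.
      At A: go left to Q.
        At Q: go left to X.
          X is a leaf — visit X.
        At Q: no right child.
        Visit Q.
      At A: no right child.
      Visit A.
    At L: go right to F.
      At F: go left to W.
        W is a leaf — visit W.
      At F: go right to K.
        At K: go left to P.
          P is a leaf — visit P.
        At K: no right child.
        Visit K.
      Visit F.
    Visit L.
  Visit S.
Visit U.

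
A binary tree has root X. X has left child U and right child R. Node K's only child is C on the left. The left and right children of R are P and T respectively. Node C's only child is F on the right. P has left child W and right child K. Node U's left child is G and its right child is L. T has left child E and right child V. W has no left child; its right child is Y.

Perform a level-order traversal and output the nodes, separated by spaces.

Level-order visits nodes level by level from the root, left to right within each level.
Level 0: X
Level 1: U, R
Level 2: G, L, P, T
Level 3: W, K, E, V
Level 4: Y, C
Level 5: F

X U R G L P T W K E V Y C F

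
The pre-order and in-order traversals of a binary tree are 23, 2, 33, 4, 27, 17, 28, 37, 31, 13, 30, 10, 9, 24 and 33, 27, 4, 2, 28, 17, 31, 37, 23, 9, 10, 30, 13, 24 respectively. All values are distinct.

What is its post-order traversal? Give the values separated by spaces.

27 4 33 28 31 37 17 2 9 10 30 24 13 23

The first element of pre-order is the root; it splits in-order into left and right subtrees.
Root 23: left subtree has 8 nodes {33, 27, 4, 2, 28, 17, 31, 37}, right has 5 {9, 10, 30, 13, 24}.
  Root 2: left subtree has 3 nodes {33, 27, 4}, right has 4 {28, 17, 31, 37}.
    Root 33: left subtree has 0 nodes { }, right has 2 {27, 4}.
      Root 4: left subtree has 1 node {27}, right has 0 { }.
    Root 17: left subtree has 1 node {28}, right has 2 {31, 37}.
      Root 37: left subtree has 1 node {31}, right has 0 { }.
  Root 13: left subtree has 3 nodes {9, 10, 30}, right has 1 {24}.
    Root 30: left subtree has 2 nodes {9, 10}, right has 0 { }.
      Root 10: left subtree has 1 node {9}, right has 0 { }.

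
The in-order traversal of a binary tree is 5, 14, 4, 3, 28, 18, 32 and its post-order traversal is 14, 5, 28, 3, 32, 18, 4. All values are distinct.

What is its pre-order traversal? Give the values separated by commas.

4, 5, 14, 18, 3, 28, 32

The last element of post-order is the root; it splits in-order into left and right subtrees.
Root 4: left subtree has 2 nodes {5, 14}, right has 4 {3, 28, 18, 32}.
  Root 5: left subtree has 0 nodes { }, right has 1 {14}.
  Root 18: left subtree has 2 nodes {3, 28}, right has 1 {32}.
    Root 3: left subtree has 0 nodes { }, right has 1 {28}.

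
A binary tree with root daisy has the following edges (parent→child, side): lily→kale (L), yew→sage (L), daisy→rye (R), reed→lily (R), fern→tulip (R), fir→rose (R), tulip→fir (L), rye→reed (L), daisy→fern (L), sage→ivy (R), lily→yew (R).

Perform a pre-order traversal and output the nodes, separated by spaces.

Pre-order visits the node, then its left subtree, then its right subtree.
Visit daisy.
At daisy: go left to fern.
  Visit fern.
  At fern: no left child.
  At fern: go right to tulip.
    Visit tulip.
    At tulip: go left to fir.
      Visit fir.
      At fir: no left child.
      At fir: go right to rose.
        rose is a leaf — visit rose.
    At tulip: no right child.
At daisy: go right to rye.
  Visit rye.
  At rye: go left to reed.
    Visit reed.
    At reed: no left child.
    At reed: go right to lily.
      Visit lily.
      At lily: go left to kale.
        kale is a leaf — visit kale.
      At lily: go right to yew.
        Visit yew.
        At yew: go left to sage.
          Visit sage.
          At sage: no left child.
          At sage: go right to ivy.
            ivy is a leaf — visit ivy.
        At yew: no right child.
  At rye: no right child.

daisy fern tulip fir rose rye reed lily kale yew sage ivy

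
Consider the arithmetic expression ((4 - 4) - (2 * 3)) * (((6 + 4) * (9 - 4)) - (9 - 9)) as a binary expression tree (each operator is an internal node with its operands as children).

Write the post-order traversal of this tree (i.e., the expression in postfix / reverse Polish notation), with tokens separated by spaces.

4 4 - 2 3 * - 6 4 + 9 4 - * 9 9 - - *

Post-order on an expression tree gives postfix notation: for each operator, emit left operand, right operand, then the operator.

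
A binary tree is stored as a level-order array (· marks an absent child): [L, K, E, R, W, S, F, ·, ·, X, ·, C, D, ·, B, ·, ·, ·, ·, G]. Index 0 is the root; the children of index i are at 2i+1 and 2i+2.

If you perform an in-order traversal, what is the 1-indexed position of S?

8

In-order visits the left subtree, then the node, then the right subtree.
At L: go left to K.
  At K: go left to R.
    R is a leaf — visit R.
  Visit K.
  At K: go right to W.
    At W: go left to X.
      At X: go left to G.
        G is a leaf — visit G.
      Visit X.
      At X: no right child.
    Visit W.
    At W: no right child.
Visit L.
At L: go right to E.
  At E: go left to S.
    At S: go left to C.
      C is a leaf — visit C.
    Visit S.
    At S: go right to D.
      D is a leaf — visit D.
  Visit E.
  At E: go right to F.
    At F: no left child.
    Visit F.
    At F: go right to B.
      B is a leaf — visit B.
Full in-order sequence: R, K, G, X, W, L, C, S, D, E, F, B.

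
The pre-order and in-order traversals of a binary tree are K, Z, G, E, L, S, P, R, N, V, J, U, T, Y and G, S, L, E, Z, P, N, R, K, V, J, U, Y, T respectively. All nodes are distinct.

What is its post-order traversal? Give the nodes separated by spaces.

S L E G N R P Z Y T U J V K

The first element of pre-order is the root; it splits in-order into left and right subtrees.
Root K: left subtree has 8 nodes {G, S, L, E, Z, P, N, R}, right has 5 {V, J, U, Y, T}.
  Root Z: left subtree has 4 nodes {G, S, L, E}, right has 3 {P, N, R}.
    Root G: left subtree has 0 nodes { }, right has 3 {S, L, E}.
      Root E: left subtree has 2 nodes {S, L}, right has 0 { }.
        Root L: left subtree has 1 node {S}, right has 0 { }.
    Root P: left subtree has 0 nodes { }, right has 2 {N, R}.
      Root R: left subtree has 1 node {N}, right has 0 { }.
  Root V: left subtree has 0 nodes { }, right has 4 {J, U, Y, T}.
    Root J: left subtree has 0 nodes { }, right has 3 {U, Y, T}.
      Root U: left subtree has 0 nodes { }, right has 2 {Y, T}.
        Root T: left subtree has 1 node {Y}, right has 0 { }.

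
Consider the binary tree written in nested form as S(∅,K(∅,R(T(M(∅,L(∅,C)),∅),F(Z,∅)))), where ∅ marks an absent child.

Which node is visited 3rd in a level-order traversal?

Level-order visits nodes level by level from the root, left to right within each level.
Level 0: S
Level 1: K
Level 2: R
Level 3: T, F
Level 4: M, Z
Level 5: L
Level 6: C
Full level-order sequence: S, K, R, T, F, M, Z, L, C.

R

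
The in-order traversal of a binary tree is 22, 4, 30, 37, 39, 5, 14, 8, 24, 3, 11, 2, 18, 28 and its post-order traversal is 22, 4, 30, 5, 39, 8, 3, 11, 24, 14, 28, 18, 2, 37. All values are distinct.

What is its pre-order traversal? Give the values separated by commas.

The last element of post-order is the root; it splits in-order into left and right subtrees.
Root 37: left subtree has 3 nodes {22, 4, 30}, right has 10 {39, 5, 14, 8, 24, 3, 11, 2, 18, 28}.
  Root 30: left subtree has 2 nodes {22, 4}, right has 0 { }.
    Root 4: left subtree has 1 node {22}, right has 0 { }.
  Root 2: left subtree has 7 nodes {39, 5, 14, 8, 24, 3, 11}, right has 2 {18, 28}.
    Root 14: left subtree has 2 nodes {39, 5}, right has 4 {8, 24, 3, 11}.
      Root 39: left subtree has 0 nodes { }, right has 1 {5}.
      Root 24: left subtree has 1 node {8}, right has 2 {3, 11}.
        Root 11: left subtree has 1 node {3}, right has 0 { }.
    Root 18: left subtree has 0 nodes { }, right has 1 {28}.

37, 30, 4, 22, 2, 14, 39, 5, 24, 8, 11, 3, 18, 28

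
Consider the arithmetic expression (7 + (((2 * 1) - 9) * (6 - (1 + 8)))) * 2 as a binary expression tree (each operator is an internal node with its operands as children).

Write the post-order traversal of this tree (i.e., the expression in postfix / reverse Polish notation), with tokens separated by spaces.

7 2 1 * 9 - 6 1 8 + - * + 2 *

Post-order on an expression tree gives postfix notation: for each operator, emit left operand, right operand, then the operator.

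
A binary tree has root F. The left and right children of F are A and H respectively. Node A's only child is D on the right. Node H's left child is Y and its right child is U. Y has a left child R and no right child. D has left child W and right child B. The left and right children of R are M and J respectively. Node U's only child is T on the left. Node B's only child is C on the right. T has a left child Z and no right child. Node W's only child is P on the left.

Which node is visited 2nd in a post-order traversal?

Post-order visits the left subtree, then the right subtree, then the node.
At F: go left to A.
  At A: no left child.
  At A: go right to D.
    At D: go left to W.
      At W: go left to P.
        P is a leaf — visit P.
      At W: no right child.
      Visit W.
    At D: go right to B.
      At B: no left child.
      At B: go right to C.
        C is a leaf — visit C.
      Visit B.
    Visit D.
  Visit A.
At F: go right to H.
  At H: go left to Y.
    At Y: go left to R.
      At R: go left to M.
        M is a leaf — visit M.
      At R: go right to J.
        J is a leaf — visit J.
      Visit R.
    At Y: no right child.
    Visit Y.
  At H: go right to U.
    At U: go left to T.
      At T: go left to Z.
        Z is a leaf — visit Z.
      At T: no right child.
      Visit T.
    At U: no right child.
    Visit U.
  Visit H.
Visit F.
Full post-order sequence: P, W, C, B, D, A, M, J, R, Y, Z, T, U, H, F.

W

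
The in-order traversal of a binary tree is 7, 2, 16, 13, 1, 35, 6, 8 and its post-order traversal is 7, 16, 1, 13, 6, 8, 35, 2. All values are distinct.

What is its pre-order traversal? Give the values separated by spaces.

The last element of post-order is the root; it splits in-order into left and right subtrees.
Root 2: left subtree has 1 node {7}, right has 6 {16, 13, 1, 35, 6, 8}.
  Root 35: left subtree has 3 nodes {16, 13, 1}, right has 2 {6, 8}.
    Root 13: left subtree has 1 node {16}, right has 1 {1}.
    Root 8: left subtree has 1 node {6}, right has 0 { }.

2 7 35 13 16 1 8 6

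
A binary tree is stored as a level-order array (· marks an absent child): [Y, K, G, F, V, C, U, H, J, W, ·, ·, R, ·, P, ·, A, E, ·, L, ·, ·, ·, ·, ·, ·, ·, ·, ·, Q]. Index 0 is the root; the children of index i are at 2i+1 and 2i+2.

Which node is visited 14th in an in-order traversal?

U

In-order visits the left subtree, then the node, then the right subtree.
At Y: go left to K.
  At K: go left to F.
    At F: go left to H.
      At H: no left child.
      Visit H.
      At H: go right to A.
        A is a leaf — visit A.
    Visit F.
    At F: go right to J.
      At J: go left to E.
        E is a leaf — visit E.
      Visit J.
      At J: no right child.
  Visit K.
  At K: go right to V.
    At V: go left to W.
      At W: go left to L.
        L is a leaf — visit L.
      Visit W.
      At W: no right child.
    Visit V.
    At V: no right child.
Visit Y.
At Y: go right to G.
  At G: go left to C.
    At C: no left child.
    Visit C.
    At C: go right to R.
      R is a leaf — visit R.
  Visit G.
  At G: go right to U.
    At U: no left child.
    Visit U.
    At U: go right to P.
      At P: go left to Q.
        Q is a leaf — visit Q.
      Visit P.
      At P: no right child.
Full in-order sequence: H, A, F, E, J, K, L, W, V, Y, C, R, G, U, Q, P.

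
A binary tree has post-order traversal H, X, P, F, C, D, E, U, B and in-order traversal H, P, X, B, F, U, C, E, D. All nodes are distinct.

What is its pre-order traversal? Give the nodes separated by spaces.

The last element of post-order is the root; it splits in-order into left and right subtrees.
Root B: left subtree has 3 nodes {H, P, X}, right has 5 {F, U, C, E, D}.
  Root P: left subtree has 1 node {H}, right has 1 {X}.
  Root U: left subtree has 1 node {F}, right has 3 {C, E, D}.
    Root E: left subtree has 1 node {C}, right has 1 {D}.

B P H X U F E C D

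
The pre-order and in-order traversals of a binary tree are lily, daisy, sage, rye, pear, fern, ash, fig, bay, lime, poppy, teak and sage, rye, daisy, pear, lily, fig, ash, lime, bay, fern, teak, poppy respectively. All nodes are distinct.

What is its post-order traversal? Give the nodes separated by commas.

rye, sage, pear, daisy, fig, lime, bay, ash, teak, poppy, fern, lily

The first element of pre-order is the root; it splits in-order into left and right subtrees.
Root lily: left subtree has 4 nodes {sage, rye, daisy, pear}, right has 7 {fig, ash, lime, bay, fern, teak, poppy}.
  Root daisy: left subtree has 2 nodes {sage, rye}, right has 1 {pear}.
    Root sage: left subtree has 0 nodes { }, right has 1 {rye}.
  Root fern: left subtree has 4 nodes {fig, ash, lime, bay}, right has 2 {teak, poppy}.
    Root ash: left subtree has 1 node {fig}, right has 2 {lime, bay}.
      Root bay: left subtree has 1 node {lime}, right has 0 { }.
    Root poppy: left subtree has 1 node {teak}, right has 0 { }.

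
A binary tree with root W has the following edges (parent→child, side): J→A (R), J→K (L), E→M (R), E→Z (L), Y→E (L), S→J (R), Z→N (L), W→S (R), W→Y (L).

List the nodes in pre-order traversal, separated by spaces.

Pre-order visits the node, then its left subtree, then its right subtree.
Visit W.
At W: go left to Y.
  Visit Y.
  At Y: go left to E.
    Visit E.
    At E: go left to Z.
      Visit Z.
      At Z: go left to N.
        N is a leaf — visit N.
      At Z: no right child.
    At E: go right to M.
      M is a leaf — visit M.
  At Y: no right child.
At W: go right to S.
  Visit S.
  At S: no left child.
  At S: go right to J.
    Visit J.
    At J: go left to K.
      K is a leaf — visit K.
    At J: go right to A.
      A is a leaf — visit A.

W Y E Z N M S J K A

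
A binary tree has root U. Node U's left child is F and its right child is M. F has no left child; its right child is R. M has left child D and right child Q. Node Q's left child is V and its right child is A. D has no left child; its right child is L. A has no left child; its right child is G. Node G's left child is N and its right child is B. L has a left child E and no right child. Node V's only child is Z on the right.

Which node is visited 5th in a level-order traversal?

D

Level-order visits nodes level by level from the root, left to right within each level.
Level 0: U
Level 1: F, M
Level 2: R, D, Q
Level 3: L, V, A
Level 4: E, Z, G
Level 5: N, B
Full level-order sequence: U, F, M, R, D, Q, L, V, A, E, Z, G, N, B.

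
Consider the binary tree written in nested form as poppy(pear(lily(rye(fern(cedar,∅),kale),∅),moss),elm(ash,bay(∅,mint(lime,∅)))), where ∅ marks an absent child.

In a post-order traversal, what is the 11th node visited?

Post-order visits the left subtree, then the right subtree, then the node.
At poppy: go left to pear.
  At pear: go left to lily.
    At lily: go left to rye.
      At rye: go left to fern.
        At fern: go left to cedar.
          cedar is a leaf — visit cedar.
        At fern: no right child.
        Visit fern.
      At rye: go right to kale.
        kale is a leaf — visit kale.
      Visit rye.
    At lily: no right child.
    Visit lily.
  At pear: go right to moss.
    moss is a leaf — visit moss.
  Visit pear.
At poppy: go right to elm.
  At elm: go left to ash.
    ash is a leaf — visit ash.
  At elm: go right to bay.
    At bay: no left child.
    At bay: go right to mint.
      At mint: go left to lime.
        lime is a leaf — visit lime.
      At mint: no right child.
      Visit mint.
    Visit bay.
  Visit elm.
Visit poppy.
Full post-order sequence: cedar, fern, kale, rye, lily, moss, pear, ash, lime, mint, bay, elm, poppy.

bay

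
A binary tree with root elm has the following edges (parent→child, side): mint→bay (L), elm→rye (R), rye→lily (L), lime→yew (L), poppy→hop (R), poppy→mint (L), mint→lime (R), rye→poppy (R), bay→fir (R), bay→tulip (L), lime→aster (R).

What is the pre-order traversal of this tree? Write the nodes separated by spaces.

elm rye lily poppy mint bay tulip fir lime yew aster hop

Pre-order visits the node, then its left subtree, then its right subtree.
Visit elm.
At elm: no left child.
At elm: go right to rye.
  Visit rye.
  At rye: go left to lily.
    lily is a leaf — visit lily.
  At rye: go right to poppy.
    Visit poppy.
    At poppy: go left to mint.
      Visit mint.
      At mint: go left to bay.
        Visit bay.
        At bay: go left to tulip.
          tulip is a leaf — visit tulip.
        At bay: go right to fir.
          fir is a leaf — visit fir.
      At mint: go right to lime.
        Visit lime.
        At lime: go left to yew.
          yew is a leaf — visit yew.
        At lime: go right to aster.
          aster is a leaf — visit aster.
    At poppy: go right to hop.
      hop is a leaf — visit hop.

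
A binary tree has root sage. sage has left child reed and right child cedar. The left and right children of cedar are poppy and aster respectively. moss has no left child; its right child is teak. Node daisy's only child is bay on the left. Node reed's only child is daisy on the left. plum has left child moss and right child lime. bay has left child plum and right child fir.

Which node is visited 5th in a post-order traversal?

Post-order visits the left subtree, then the right subtree, then the node.
At sage: go left to reed.
  At reed: go left to daisy.
    At daisy: go left to bay.
      At bay: go left to plum.
        At plum: go left to moss.
          At moss: no left child.
          At moss: go right to teak.
            teak is a leaf — visit teak.
          Visit moss.
        At plum: go right to lime.
          lime is a leaf — visit lime.
        Visit plum.
      At bay: go right to fir.
        fir is a leaf — visit fir.
      Visit bay.
    At daisy: no right child.
    Visit daisy.
  At reed: no right child.
  Visit reed.
At sage: go right to cedar.
  At cedar: go left to poppy.
    poppy is a leaf — visit poppy.
  At cedar: go right to aster.
    aster is a leaf — visit aster.
  Visit cedar.
Visit sage.
Full post-order sequence: teak, moss, lime, plum, fir, bay, daisy, reed, poppy, aster, cedar, sage.

fir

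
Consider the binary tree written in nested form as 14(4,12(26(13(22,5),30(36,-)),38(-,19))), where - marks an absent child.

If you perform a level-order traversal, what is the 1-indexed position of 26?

4

Level-order visits nodes level by level from the root, left to right within each level.
Level 0: 14
Level 1: 4, 12
Level 2: 26, 38
Level 3: 13, 30, 19
Level 4: 22, 5, 36
Full level-order sequence: 14, 4, 12, 26, 38, 13, 30, 19, 22, 5, 36.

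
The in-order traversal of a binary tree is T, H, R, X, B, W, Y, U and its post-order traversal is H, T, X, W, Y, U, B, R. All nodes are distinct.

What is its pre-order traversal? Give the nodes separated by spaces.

R T H B X U Y W

The last element of post-order is the root; it splits in-order into left and right subtrees.
Root R: left subtree has 2 nodes {T, H}, right has 5 {X, B, W, Y, U}.
  Root T: left subtree has 0 nodes { }, right has 1 {H}.
  Root B: left subtree has 1 node {X}, right has 3 {W, Y, U}.
    Root U: left subtree has 2 nodes {W, Y}, right has 0 { }.
      Root Y: left subtree has 1 node {W}, right has 0 { }.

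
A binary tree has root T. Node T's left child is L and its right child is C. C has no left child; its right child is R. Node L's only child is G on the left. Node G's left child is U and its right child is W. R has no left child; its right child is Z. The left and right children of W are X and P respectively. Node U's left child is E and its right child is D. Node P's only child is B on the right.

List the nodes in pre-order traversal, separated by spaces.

Pre-order visits the node, then its left subtree, then its right subtree.
Visit T.
At T: go left to L.
  Visit L.
  At L: go left to G.
    Visit G.
    At G: go left to U.
      Visit U.
      At U: go left to E.
        E is a leaf — visit E.
      At U: go right to D.
        D is a leaf — visit D.
    At G: go right to W.
      Visit W.
      At W: go left to X.
        X is a leaf — visit X.
      At W: go right to P.
        Visit P.
        At P: no left child.
        At P: go right to B.
          B is a leaf — visit B.
  At L: no right child.
At T: go right to C.
  Visit C.
  At C: no left child.
  At C: go right to R.
    Visit R.
    At R: no left child.
    At R: go right to Z.
      Z is a leaf — visit Z.

T L G U E D W X P B C R Z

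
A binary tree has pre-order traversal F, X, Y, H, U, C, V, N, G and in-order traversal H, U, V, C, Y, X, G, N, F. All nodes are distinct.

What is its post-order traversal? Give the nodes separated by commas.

V, C, U, H, Y, G, N, X, F

The first element of pre-order is the root; it splits in-order into left and right subtrees.
Root F: left subtree has 8 nodes {H, U, V, C, Y, X, G, N}, right has 0 { }.
  Root X: left subtree has 5 nodes {H, U, V, C, Y}, right has 2 {G, N}.
    Root Y: left subtree has 4 nodes {H, U, V, C}, right has 0 { }.
      Root H: left subtree has 0 nodes { }, right has 3 {U, V, C}.
        Root U: left subtree has 0 nodes { }, right has 2 {V, C}.
          Root C: left subtree has 1 node {V}, right has 0 { }.
    Root N: left subtree has 1 node {G}, right has 0 { }.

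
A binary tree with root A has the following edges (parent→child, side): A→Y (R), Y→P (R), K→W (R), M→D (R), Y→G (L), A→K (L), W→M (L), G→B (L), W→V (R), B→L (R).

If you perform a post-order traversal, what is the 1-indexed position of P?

Post-order visits the left subtree, then the right subtree, then the node.
At A: go left to K.
  At K: no left child.
  At K: go right to W.
    At W: go left to M.
      At M: no left child.
      At M: go right to D.
        D is a leaf — visit D.
      Visit M.
    At W: go right to V.
      V is a leaf — visit V.
    Visit W.
  Visit K.
At A: go right to Y.
  At Y: go left to G.
    At G: go left to B.
      At B: no left child.
      At B: go right to L.
        L is a leaf — visit L.
      Visit B.
    At G: no right child.
    Visit G.
  At Y: go right to P.
    P is a leaf — visit P.
  Visit Y.
Visit A.
Full post-order sequence: D, M, V, W, K, L, B, G, P, Y, A.

9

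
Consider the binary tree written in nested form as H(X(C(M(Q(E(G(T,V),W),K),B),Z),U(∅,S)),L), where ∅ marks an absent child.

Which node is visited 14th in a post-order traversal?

X

Post-order visits the left subtree, then the right subtree, then the node.
At H: go left to X.
  At X: go left to C.
    At C: go left to M.
      At M: go left to Q.
        At Q: go left to E.
          At E: go left to G.
            At G: go left to T.
              T is a leaf — visit T.
            At G: go right to V.
              V is a leaf — visit V.
            Visit G.
          At E: go right to W.
            W is a leaf — visit W.
          Visit E.
        At Q: go right to K.
          K is a leaf — visit K.
        Visit Q.
      At M: go right to B.
        B is a leaf — visit B.
      Visit M.
    At C: go right to Z.
      Z is a leaf — visit Z.
    Visit C.
  At X: go right to U.
    At U: no left child.
    At U: go right to S.
      S is a leaf — visit S.
    Visit U.
  Visit X.
At H: go right to L.
  L is a leaf — visit L.
Visit H.
Full post-order sequence: T, V, G, W, E, K, Q, B, M, Z, C, S, U, X, L, H.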